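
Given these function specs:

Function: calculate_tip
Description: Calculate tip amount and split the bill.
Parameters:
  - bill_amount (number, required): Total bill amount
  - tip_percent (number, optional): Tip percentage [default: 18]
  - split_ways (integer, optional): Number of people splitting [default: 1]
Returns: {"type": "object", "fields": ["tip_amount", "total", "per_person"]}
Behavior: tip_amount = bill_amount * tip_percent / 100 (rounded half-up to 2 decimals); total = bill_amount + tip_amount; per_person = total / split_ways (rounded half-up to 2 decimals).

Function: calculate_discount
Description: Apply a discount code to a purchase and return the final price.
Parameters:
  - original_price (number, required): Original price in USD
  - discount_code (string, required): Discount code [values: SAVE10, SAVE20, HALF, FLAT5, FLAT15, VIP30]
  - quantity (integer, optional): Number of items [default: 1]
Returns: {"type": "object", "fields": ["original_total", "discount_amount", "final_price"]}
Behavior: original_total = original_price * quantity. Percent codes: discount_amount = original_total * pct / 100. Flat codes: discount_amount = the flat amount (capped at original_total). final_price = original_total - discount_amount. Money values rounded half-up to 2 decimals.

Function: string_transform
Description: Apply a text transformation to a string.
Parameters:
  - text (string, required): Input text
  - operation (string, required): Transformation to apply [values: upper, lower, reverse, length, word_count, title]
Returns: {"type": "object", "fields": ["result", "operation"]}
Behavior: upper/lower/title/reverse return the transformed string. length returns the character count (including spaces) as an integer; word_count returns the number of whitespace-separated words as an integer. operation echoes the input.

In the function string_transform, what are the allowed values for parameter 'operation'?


The string_transform spec declares:
  - operation (string, required): Transformation to apply [values: upper, lower, reverse, length, word_count, title]
Allowed values:
upper, lower, reverse, length, word_count, title


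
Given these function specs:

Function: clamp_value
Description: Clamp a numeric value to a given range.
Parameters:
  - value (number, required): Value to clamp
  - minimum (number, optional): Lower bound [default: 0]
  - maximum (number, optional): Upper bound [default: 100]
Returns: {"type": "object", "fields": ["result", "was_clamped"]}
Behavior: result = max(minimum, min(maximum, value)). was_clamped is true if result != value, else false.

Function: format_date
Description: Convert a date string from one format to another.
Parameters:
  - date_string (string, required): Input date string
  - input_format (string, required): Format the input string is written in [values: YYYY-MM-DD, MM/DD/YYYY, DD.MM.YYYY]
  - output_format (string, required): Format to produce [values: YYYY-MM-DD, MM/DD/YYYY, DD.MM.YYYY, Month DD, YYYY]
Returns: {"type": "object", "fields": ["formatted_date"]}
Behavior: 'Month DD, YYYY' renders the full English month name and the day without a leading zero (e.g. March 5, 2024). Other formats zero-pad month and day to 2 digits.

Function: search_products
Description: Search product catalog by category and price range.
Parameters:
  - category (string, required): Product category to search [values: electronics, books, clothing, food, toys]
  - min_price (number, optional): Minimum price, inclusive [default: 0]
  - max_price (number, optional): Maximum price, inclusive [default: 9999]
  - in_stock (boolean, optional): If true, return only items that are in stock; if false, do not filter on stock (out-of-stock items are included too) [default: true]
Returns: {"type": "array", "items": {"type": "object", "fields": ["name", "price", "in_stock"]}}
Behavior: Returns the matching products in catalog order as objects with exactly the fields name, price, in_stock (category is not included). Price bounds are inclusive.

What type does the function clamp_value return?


The clamp_value spec declares Returns: {"type": "object", "fields": ["result", "was_clamped"]}
Type:
object


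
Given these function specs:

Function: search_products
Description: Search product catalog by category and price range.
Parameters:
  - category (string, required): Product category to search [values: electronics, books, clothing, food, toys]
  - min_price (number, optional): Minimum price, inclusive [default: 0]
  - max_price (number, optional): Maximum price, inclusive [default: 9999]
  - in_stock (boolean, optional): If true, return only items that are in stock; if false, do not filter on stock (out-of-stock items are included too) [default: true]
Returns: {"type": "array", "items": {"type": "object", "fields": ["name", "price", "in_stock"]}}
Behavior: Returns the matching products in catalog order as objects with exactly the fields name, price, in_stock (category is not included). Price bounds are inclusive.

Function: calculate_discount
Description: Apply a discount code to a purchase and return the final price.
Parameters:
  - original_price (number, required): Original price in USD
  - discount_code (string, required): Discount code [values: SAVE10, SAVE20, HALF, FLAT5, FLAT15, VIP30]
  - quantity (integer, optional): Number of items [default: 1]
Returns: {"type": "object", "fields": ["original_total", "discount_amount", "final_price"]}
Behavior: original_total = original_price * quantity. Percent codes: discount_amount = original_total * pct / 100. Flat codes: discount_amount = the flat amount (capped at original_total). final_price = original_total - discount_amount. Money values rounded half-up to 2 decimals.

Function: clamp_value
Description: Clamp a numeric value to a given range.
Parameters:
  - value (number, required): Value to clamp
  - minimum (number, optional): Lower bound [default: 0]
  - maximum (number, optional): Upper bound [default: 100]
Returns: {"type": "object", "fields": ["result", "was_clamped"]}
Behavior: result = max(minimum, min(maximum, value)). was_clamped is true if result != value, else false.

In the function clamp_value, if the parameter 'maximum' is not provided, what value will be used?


The clamp_value spec declares:
  - maximum (number, optional): Upper bound [default: 100]
Default:
100


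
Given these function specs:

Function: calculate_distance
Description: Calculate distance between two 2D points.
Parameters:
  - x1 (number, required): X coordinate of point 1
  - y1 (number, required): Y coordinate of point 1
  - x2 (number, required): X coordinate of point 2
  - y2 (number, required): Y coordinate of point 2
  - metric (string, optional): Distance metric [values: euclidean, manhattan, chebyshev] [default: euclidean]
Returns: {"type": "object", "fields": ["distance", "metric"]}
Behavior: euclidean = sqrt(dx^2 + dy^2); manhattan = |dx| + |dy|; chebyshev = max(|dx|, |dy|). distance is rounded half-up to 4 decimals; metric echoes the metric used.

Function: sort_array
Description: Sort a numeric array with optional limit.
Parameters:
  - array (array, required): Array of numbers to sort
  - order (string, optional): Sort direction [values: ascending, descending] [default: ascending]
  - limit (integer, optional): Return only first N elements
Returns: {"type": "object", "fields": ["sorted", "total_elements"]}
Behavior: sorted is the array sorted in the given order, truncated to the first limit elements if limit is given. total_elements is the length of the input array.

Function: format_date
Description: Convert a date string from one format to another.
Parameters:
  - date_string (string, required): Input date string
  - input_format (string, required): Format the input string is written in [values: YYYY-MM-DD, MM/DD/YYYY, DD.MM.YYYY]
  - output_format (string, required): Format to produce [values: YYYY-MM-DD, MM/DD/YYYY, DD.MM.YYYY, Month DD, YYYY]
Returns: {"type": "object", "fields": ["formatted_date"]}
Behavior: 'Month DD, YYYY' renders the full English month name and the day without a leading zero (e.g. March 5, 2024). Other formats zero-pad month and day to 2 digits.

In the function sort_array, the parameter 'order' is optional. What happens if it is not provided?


The sort_array spec declares:
  - order (string, optional): Sort direction [values: ascending, descending] [default: ascending]
It defaults to ascending


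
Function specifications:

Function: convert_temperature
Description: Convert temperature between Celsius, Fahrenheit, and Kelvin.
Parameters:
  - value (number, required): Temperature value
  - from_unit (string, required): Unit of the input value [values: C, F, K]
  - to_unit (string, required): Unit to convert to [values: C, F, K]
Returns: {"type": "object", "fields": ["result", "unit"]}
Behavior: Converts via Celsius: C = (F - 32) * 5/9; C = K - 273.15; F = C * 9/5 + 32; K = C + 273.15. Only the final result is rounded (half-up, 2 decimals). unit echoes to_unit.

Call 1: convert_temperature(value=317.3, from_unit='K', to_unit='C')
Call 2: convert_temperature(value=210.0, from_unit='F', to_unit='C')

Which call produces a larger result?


Call 1:
  To C: 317.3 - 273.15 = 44.15
  Target is C: 44.15
  Round to 2 decimals: 44.15
  -> 44.15 C
Call 2:
  To C: (210 - 32) * 5/9 = 98.888889
  Target is C: 98.888889
  Round to 2 decimals: 98.89
  -> 98.89 C
Call 2 (98.89 C)


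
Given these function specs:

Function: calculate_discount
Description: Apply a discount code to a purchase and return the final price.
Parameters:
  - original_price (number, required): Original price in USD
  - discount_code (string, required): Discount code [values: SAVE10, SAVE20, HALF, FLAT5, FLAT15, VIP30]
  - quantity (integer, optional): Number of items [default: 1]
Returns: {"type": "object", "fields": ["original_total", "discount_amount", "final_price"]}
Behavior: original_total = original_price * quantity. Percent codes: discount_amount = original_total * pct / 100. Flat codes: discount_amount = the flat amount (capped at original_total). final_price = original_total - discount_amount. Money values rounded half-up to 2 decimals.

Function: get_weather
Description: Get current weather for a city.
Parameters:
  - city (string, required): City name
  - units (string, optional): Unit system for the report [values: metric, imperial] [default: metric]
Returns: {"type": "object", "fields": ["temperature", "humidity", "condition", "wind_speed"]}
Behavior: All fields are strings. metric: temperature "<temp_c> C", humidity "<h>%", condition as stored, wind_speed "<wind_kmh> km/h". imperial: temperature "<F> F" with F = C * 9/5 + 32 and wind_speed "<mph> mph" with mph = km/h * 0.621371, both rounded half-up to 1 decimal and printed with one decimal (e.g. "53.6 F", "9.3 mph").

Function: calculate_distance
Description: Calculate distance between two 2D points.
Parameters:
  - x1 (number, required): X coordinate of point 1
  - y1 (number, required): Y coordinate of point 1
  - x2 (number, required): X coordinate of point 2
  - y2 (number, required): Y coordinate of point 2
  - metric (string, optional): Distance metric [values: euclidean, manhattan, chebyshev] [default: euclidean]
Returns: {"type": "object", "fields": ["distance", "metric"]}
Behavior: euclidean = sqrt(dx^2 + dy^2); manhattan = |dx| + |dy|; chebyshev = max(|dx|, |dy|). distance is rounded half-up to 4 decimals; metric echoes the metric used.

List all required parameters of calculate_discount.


Parameters of calculate_discount and their required/optional flag:
  original_price: required
  discount_code: required
  quantity: optional
discount_code, original_price


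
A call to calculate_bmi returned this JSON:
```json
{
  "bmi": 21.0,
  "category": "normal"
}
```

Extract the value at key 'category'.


normal


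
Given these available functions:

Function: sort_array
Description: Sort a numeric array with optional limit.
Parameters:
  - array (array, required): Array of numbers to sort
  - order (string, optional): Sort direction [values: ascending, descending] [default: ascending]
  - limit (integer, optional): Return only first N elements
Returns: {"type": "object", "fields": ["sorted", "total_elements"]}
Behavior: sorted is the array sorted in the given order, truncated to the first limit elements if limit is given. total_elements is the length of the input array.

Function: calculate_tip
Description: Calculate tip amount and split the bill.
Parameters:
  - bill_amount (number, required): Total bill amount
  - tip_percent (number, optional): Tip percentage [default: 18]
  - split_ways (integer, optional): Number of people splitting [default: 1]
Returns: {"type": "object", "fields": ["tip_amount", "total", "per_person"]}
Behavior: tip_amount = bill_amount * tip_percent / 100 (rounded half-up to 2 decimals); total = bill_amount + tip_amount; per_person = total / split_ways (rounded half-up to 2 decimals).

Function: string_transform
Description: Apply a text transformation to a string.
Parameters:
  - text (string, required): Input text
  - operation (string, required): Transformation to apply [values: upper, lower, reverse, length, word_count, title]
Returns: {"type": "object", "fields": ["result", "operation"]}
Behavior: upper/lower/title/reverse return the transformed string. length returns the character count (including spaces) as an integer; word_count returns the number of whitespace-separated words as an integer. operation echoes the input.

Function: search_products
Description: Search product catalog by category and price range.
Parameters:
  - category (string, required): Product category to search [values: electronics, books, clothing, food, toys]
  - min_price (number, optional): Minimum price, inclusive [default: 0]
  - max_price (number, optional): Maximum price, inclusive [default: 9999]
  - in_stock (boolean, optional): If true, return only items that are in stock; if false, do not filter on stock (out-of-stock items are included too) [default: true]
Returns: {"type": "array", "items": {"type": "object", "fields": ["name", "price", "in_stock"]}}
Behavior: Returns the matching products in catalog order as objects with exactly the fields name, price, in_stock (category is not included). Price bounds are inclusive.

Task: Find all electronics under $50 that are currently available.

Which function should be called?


The task needs a function whose description is: Search product catalog by category and price range.
search_products


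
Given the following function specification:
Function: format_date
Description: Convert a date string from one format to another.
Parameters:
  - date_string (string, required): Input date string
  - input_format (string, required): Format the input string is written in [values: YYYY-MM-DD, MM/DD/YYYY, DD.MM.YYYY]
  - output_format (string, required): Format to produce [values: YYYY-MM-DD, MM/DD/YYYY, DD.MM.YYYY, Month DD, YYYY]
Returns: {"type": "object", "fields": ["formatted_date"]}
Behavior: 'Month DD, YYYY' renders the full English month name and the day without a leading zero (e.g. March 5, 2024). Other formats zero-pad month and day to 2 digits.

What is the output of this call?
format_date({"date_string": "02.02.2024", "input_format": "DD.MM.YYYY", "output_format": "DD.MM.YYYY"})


Parse '02.02.2024' as DD.MM.YYYY: year=2024, month=2, day=2
Render as DD.MM.YYYY: 02.02.2024
Output:
{"formatted_date": "02.02.2024"}


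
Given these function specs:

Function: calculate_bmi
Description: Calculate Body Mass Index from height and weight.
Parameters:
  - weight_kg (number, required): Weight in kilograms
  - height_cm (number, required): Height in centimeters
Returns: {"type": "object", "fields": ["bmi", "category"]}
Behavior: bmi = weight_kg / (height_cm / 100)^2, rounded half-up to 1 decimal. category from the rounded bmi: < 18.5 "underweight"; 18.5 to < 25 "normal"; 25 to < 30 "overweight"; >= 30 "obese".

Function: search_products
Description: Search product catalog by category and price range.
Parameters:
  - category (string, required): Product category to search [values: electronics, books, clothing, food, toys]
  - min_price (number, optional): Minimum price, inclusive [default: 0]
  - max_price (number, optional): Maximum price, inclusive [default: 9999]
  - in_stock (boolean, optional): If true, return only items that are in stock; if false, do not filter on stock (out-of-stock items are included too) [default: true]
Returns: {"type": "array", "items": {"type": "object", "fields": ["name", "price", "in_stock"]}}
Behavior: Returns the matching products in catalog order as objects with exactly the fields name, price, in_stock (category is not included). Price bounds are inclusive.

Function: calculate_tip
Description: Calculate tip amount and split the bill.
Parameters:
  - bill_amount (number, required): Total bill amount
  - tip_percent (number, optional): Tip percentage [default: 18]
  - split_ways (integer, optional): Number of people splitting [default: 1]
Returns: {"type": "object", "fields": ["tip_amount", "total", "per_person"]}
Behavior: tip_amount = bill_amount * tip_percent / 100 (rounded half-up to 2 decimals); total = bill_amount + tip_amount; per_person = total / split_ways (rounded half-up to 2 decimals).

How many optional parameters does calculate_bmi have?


Parameters of calculate_bmi: weight_kg (required), height_cm (required)
Optional count:
0


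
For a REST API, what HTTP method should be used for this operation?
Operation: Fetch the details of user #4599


GET = read, POST = create, PUT = update/replace, DELETE = remove
This operation is a read.
GET


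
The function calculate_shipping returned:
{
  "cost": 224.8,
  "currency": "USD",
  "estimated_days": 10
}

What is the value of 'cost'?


224.8


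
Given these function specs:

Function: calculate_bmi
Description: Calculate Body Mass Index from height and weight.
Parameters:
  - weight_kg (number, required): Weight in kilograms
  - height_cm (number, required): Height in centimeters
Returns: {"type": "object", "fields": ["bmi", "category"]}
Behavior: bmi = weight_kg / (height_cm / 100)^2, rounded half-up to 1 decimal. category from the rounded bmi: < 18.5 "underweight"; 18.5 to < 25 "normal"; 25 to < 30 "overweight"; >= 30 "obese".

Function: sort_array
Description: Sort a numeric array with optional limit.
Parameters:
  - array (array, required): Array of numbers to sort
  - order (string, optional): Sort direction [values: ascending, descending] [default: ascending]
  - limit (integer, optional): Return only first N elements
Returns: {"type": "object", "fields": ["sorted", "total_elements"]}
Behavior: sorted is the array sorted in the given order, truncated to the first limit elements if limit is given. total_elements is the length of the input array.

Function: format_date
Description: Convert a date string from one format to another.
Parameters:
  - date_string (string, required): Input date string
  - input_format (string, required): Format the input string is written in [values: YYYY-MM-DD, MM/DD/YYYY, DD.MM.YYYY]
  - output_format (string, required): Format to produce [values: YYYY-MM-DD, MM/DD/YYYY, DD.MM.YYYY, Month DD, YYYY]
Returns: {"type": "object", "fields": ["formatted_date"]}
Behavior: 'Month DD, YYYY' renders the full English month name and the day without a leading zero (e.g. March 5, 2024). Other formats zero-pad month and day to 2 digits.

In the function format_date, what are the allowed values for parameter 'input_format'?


The format_date spec declares:
  - input_format (string, required): Format the input string is written in [values: YYYY-MM-DD, MM/DD/YYYY, DD.MM.YYYY]
Allowed values:
YYYY-MM-DD, MM/DD/YYYY, DD.MM.YYYY


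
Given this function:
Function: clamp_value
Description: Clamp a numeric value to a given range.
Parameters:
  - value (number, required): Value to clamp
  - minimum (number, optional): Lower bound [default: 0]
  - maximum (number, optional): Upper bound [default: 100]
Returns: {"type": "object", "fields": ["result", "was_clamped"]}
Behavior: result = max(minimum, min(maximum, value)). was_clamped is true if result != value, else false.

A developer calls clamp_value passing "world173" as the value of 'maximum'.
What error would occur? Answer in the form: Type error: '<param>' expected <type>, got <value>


Spec: 'maximum' is declared as number; "world173" is a string.
Type error: 'maximum' expected number, got "world173"


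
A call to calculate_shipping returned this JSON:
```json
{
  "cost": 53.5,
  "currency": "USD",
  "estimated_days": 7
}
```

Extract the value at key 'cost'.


53.5


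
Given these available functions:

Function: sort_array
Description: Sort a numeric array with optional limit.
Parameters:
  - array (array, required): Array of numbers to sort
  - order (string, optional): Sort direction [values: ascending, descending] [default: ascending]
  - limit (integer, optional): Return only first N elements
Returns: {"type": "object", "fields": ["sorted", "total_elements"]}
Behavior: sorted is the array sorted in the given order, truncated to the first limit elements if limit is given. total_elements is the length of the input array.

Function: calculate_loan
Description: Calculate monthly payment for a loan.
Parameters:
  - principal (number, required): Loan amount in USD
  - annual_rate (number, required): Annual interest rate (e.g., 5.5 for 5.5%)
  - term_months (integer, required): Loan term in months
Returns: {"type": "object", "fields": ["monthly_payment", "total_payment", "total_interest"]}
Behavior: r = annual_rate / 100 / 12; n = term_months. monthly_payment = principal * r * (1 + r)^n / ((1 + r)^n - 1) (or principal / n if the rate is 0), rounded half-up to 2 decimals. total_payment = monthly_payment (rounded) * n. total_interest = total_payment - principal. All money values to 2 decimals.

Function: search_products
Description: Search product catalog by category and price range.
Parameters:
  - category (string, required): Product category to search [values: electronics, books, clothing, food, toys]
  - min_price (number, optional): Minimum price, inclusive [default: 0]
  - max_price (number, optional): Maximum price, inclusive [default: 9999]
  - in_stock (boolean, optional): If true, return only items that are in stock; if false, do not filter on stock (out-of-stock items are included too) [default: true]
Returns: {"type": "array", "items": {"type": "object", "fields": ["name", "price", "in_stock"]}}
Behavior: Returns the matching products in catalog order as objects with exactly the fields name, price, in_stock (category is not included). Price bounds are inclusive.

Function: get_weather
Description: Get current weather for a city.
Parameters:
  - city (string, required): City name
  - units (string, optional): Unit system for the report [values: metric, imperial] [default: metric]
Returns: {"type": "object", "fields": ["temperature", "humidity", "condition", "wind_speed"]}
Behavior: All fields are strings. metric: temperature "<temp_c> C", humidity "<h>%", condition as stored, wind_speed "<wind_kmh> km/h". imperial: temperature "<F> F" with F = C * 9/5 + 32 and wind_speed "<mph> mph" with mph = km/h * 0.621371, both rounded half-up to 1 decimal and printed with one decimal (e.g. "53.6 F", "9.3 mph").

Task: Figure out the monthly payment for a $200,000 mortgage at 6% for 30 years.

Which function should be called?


The task needs a function whose description is: Calculate monthly payment for a loan.
calculate_loan


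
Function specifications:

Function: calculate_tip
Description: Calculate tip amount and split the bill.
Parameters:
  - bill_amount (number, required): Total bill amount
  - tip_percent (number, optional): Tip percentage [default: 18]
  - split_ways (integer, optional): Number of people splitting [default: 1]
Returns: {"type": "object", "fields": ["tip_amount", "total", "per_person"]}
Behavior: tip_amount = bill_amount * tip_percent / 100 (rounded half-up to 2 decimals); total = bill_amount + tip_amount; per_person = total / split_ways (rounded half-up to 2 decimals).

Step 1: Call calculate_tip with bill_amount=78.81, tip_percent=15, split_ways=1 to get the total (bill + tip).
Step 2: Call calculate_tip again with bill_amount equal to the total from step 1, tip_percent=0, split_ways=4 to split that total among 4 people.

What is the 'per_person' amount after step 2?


Step 1: calculate_tip(bill_amount=78.81, tip_percent=15, split_ways=1)
  tip_amount = 78.81 * 15/100 = 11.8215 -> 11.82
  total = 78.81 + 11.82 = 90.63
  per_person = 90.63 / 1 = 90.63 -> 90.63
  -> total = 90.63
Step 2: calculate_tip(bill_amount=90.63, tip_percent=0, split_ways=4)
  tip_amount = 90.63 * 0/100 = 0 -> 0.00
  total = 90.63 + 0.00 = 90.63
  per_person = 90.63 / 4 = 22.6575 -> 22.66
  -> per_person = 22.66
$22.66


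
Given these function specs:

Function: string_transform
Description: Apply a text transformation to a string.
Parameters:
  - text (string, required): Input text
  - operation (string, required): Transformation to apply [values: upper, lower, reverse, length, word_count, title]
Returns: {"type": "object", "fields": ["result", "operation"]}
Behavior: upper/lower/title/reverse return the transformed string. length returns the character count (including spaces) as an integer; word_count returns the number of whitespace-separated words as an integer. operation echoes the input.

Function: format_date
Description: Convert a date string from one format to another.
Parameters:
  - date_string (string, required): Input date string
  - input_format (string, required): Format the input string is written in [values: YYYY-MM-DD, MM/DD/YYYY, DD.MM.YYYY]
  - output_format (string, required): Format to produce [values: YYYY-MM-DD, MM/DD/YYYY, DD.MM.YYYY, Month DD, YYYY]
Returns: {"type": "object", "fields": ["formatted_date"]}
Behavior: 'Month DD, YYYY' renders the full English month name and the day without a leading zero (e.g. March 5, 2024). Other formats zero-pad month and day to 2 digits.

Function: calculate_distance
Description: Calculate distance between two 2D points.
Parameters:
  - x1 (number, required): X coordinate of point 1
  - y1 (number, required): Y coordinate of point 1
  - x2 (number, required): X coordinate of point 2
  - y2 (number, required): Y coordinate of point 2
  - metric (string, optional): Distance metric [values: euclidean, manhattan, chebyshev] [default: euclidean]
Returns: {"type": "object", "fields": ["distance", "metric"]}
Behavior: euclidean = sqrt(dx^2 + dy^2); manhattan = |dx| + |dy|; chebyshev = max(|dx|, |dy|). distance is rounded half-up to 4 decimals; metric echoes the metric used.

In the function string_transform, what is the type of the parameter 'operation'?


The string_transform spec declares:
  - operation (string, required): Transformation to apply [values: upper, lower, reverse, length, word_count, title]
Type:
string


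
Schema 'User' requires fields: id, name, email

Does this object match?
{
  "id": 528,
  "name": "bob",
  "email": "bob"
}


Checking required fields... All present.
Valid - all required fields present


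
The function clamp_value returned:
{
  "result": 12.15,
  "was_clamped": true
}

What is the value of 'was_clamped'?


true


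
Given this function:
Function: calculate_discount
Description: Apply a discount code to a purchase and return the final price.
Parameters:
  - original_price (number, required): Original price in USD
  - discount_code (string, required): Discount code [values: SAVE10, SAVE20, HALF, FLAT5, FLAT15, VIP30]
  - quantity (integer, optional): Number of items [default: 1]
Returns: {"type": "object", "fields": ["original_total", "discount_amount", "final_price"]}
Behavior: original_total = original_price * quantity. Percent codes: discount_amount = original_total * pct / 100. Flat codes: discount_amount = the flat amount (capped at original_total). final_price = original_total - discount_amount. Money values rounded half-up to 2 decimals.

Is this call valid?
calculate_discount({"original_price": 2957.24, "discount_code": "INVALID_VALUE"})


Checking parameter values...
Parameter 'discount_code' has value 'INVALID_VALUE' not in allowed: SAVE10, SAVE20, HALF, FLAT5, FLAT15, VIP30
Invalid - 'discount_code' must be one of SAVE10, SAVE20, HALF, FLAT5, FLAT15, VIP30


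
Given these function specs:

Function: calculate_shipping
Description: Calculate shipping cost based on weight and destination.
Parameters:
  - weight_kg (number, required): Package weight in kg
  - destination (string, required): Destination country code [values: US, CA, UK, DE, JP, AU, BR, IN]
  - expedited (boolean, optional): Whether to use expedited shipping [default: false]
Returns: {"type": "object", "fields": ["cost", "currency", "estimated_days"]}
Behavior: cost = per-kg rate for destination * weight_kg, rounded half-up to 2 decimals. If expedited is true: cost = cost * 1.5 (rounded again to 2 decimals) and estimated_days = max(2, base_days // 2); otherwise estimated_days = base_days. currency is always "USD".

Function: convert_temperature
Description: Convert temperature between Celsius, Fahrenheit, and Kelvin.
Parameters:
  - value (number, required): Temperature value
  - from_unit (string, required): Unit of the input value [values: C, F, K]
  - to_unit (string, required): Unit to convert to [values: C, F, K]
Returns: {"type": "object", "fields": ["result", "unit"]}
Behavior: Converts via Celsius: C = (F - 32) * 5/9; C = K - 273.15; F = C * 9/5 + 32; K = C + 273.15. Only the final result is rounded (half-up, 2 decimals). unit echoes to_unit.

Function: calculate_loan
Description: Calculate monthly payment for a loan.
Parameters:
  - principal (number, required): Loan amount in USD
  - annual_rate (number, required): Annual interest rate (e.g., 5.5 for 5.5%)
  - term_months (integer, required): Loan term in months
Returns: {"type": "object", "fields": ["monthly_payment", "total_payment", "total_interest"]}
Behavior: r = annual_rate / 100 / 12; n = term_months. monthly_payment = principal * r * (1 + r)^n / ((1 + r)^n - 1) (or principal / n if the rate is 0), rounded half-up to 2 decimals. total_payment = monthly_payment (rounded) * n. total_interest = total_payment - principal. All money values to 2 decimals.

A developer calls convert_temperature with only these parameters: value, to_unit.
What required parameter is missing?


Required parameters: value, from_unit, to_unit
Provided: value, to_unit
Missing: from_unit
from_unit


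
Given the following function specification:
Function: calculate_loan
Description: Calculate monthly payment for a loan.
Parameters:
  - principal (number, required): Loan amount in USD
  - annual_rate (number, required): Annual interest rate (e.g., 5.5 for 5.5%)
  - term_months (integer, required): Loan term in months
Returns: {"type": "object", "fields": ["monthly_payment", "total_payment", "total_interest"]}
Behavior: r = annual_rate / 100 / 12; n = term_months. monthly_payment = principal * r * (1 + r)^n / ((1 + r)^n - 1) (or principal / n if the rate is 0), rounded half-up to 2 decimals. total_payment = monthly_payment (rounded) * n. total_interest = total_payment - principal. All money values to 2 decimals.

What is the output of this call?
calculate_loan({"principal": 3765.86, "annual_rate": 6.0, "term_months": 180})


r = 6.0 / 100 / 12 = 0.005 (keep full precision)
(1 + r)^180 = 2.45409356
monthly_payment = 3765.86 * 0.005 * 2.45409356 / (2.45409356 - 1) = 31.778467 -> 31.78
total_payment = 31.78 * 180 = 5720.40
total_interest = 5720.40 - 3765.86 = 1954.54
Output:
{"monthly_payment": 31.78, "total_payment": 5720.4, "total_interest": 1954.54}


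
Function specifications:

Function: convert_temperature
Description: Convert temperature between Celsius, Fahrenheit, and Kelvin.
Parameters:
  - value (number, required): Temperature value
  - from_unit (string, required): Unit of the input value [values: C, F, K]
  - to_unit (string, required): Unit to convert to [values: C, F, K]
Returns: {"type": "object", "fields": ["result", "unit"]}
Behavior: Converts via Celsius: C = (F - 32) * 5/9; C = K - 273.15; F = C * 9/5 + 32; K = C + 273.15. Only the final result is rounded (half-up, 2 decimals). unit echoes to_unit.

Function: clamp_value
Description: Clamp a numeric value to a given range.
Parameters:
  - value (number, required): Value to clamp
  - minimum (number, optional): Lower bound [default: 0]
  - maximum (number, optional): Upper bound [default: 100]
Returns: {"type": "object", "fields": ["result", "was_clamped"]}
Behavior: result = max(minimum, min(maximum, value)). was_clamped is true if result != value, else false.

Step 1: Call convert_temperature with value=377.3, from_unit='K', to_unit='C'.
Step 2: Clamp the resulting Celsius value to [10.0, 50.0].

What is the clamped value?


Step 1: convert_temperature(value=377.3, from_unit=K, to_unit=C)
  To C: 377.3 - 273.15 = 104.15
  Target is C: 104.15
  Round to 2 decimals: 104.15
  -> result = 104.15 C
Step 2: clamp_value(value=104.15, minimum=10.0, maximum=50.0)
  result = max(10.0, min(50.0, 104.15)) = max(10.0, 50.0) = 50.0
  was_clamped = (50.0 != 104.15) = true
  -> result = 50.0
50.0


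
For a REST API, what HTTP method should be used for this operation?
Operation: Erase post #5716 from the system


GET = read, POST = create, PUT = update/replace, DELETE = remove
This operation is a removal.
DELETE


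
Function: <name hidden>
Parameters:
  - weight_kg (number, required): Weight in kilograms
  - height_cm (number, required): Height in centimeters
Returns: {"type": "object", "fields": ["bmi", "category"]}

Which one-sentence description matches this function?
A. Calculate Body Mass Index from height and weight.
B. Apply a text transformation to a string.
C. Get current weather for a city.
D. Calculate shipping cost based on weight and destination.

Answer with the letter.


Parameters weight_kg, height_cm and return ["bmi", "category"] fit: Calculate Body Mass Index from height and weight.
A


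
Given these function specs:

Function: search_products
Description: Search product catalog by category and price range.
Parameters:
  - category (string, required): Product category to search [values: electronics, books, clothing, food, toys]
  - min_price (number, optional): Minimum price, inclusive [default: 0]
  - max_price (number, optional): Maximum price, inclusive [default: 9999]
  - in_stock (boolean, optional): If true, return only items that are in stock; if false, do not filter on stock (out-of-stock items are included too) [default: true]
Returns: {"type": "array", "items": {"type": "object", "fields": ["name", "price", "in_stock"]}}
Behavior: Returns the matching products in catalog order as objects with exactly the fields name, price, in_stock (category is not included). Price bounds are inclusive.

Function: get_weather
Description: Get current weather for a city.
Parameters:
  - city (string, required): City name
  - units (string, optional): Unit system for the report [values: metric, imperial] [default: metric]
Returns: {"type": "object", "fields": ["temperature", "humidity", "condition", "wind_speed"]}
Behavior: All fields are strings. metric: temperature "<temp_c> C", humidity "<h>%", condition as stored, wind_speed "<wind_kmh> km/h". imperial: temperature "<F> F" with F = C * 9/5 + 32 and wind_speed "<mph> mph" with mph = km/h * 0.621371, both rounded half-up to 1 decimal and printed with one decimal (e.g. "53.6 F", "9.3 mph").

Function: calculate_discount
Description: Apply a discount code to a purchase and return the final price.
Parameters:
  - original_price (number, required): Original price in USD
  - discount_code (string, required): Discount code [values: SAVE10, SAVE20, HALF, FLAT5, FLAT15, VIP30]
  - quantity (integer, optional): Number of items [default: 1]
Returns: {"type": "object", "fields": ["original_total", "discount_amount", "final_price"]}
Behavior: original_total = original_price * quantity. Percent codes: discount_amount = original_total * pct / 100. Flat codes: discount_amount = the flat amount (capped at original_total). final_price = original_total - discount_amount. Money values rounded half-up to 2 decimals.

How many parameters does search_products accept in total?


Parameters of search_products: category (required), min_price (optional), max_price (optional), in_stock (optional)
Total:
4


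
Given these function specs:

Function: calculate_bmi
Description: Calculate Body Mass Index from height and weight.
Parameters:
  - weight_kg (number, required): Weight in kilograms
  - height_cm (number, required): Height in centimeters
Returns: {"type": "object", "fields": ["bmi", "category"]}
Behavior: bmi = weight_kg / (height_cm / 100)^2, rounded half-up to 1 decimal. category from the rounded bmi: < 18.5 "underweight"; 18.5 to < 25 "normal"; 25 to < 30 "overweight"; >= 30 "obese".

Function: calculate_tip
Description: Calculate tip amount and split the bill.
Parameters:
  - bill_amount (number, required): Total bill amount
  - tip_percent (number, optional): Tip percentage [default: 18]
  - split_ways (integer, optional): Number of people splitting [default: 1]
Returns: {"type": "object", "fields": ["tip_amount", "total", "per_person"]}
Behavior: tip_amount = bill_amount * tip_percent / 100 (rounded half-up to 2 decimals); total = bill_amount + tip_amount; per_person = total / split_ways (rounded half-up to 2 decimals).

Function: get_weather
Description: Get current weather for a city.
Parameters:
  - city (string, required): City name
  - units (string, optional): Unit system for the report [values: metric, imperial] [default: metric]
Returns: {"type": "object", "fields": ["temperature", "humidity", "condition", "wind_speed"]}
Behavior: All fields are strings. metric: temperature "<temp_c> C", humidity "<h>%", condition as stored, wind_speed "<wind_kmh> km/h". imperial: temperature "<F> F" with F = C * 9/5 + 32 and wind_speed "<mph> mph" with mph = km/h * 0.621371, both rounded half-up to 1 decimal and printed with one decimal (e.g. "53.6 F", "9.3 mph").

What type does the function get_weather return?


The get_weather spec declares Returns: {"type": "object", "fields": ["temperature", "humidity", "condition", "wind_speed"]}
Type:
object


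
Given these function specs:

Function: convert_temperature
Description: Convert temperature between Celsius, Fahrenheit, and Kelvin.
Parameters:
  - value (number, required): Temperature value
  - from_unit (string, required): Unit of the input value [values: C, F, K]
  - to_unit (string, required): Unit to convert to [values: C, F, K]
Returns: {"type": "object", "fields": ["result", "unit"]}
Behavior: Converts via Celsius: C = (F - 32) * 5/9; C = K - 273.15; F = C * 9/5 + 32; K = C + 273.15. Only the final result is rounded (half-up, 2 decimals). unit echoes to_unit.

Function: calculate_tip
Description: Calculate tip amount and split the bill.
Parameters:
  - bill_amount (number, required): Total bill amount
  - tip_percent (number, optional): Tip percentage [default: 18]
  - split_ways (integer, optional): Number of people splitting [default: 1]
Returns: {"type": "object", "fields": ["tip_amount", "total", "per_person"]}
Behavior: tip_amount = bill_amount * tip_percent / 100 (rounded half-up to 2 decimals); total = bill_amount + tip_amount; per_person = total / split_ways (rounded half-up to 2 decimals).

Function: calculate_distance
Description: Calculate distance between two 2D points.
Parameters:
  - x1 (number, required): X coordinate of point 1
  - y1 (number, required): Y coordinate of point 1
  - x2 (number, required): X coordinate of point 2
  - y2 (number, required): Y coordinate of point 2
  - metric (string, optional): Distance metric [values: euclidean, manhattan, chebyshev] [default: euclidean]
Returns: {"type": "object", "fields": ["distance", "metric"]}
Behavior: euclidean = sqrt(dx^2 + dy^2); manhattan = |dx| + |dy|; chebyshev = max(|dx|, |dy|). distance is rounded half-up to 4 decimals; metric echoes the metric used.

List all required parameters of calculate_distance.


Parameters of calculate_distance and their required/optional flag:
  x1: required
  y1: required
  x2: required
  y2: required
  metric: optional
x1, x2, y1, y2


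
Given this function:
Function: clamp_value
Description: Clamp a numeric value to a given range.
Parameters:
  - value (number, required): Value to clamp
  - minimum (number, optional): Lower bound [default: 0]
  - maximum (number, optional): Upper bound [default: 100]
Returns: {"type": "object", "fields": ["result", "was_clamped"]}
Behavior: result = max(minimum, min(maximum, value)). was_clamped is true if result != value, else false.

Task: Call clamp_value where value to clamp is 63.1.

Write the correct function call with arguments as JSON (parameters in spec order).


Mapping each described value to its parameter name:
  'Value to clamp' -> value = 63.1
clamp_value({"value": 63.1})
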